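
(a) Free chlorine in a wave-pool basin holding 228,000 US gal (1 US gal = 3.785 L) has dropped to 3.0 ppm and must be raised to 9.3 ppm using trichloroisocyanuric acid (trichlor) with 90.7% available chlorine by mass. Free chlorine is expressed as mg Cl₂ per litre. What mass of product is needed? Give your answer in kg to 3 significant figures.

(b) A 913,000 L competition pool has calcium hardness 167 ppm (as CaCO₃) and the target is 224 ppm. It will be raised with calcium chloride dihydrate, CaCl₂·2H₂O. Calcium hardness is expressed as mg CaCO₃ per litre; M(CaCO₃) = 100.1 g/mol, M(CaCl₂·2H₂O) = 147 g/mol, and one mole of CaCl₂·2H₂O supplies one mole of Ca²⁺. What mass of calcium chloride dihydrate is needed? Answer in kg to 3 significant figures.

(a) Volume: 228,000 US gal × 3.785 L/gal = 862,980 L.
(a) Chlorine deficit: 9.3 − 3.0 = 6.3 ppm = 6.3 mg/L as Cl₂.
(a) Cl₂ equivalent needed: 6.3 mg/L × 862,980 L = 5,437,000 mg = 5437 g.
(a) Product at 90.7% available chlorine: 5437 / 0.907 = 5994 g.

(b) Hardness to add: (224 − 167) = 57 mg/L as CaCO₃ × 913,000 L = 52,040 g as CaCO₃.
(b) Moles of Ca²⁺ (1 mol Ca²⁺ ≡ 1 mol CaCO₃): 52,040 / 100.1 g/mol = 519.9 mol.
(b) Mass of CaCl₂·2H₂O: 519.9 × 147 = 76,420 g.

(a) 5.99 kg; (b) 76.4 kg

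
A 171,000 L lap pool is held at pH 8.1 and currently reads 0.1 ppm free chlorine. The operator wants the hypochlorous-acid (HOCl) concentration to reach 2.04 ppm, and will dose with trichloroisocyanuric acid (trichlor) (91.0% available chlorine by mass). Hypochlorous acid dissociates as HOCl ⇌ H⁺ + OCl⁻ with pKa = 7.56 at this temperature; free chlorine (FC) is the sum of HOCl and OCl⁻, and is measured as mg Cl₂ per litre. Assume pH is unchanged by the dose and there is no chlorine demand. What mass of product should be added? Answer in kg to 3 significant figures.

1.69 kg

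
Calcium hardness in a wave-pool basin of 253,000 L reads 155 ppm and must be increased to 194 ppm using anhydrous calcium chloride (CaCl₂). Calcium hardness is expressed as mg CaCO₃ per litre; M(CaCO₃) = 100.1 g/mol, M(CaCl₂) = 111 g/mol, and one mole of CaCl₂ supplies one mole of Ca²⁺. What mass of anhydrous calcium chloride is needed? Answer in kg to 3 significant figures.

Hardness to add: (194 − 155) = 39 mg/L as CaCO₃ × 253,000 L = 9867 g as CaCO₃.
Moles of Ca²⁺ (1 mol Ca²⁺ ≡ 1 mol CaCO₃): 9867 / 100.1 g/mol = 98.57 mol.
Mass of CaCl₂: 98.57 × 111 = 10,940 g.

10.9 kg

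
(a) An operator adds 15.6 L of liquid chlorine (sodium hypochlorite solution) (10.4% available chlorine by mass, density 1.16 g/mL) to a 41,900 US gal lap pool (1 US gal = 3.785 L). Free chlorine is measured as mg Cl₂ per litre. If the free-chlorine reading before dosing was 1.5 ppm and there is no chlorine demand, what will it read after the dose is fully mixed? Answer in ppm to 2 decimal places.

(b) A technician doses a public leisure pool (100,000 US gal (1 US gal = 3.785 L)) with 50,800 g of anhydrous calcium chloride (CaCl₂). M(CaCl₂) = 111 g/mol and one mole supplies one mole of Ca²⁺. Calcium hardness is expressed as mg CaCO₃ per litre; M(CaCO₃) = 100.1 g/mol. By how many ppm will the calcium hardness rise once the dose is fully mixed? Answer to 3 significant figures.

(a) Volume: 41,900 US gal × 3.785 L/gal = 158,592 L.
(a) Mass of solution: 15.6 L × 1000 mL/L × 1.16 g/mL = 18,100 g.
(a) Available chlorine delivered: 18,100 g × 0.104 = 1882 g as Cl₂.
(a) Concentration rise: 1882 g / 158,592 L = 11.87 mg/L = 11.87 ppm.
(a) Final FC: 1.5 + 11.87 = 13.37 ppm.

(b) Volume: 100,000 US gal × 3.785 L/gal = 378,500 L.
(b) Moles of Ca²⁺: 50,800 g ÷ 111 g/mol = 457.7 mol.
(b) As CaCO₃: 457.7 mol × 100.1 g/mol = 45,810 g.
(b) Rise: 45,810 g / 378,500 L × 1000 = 121 mg/L.

(a) 13.37 ppm; (b) 121 ppm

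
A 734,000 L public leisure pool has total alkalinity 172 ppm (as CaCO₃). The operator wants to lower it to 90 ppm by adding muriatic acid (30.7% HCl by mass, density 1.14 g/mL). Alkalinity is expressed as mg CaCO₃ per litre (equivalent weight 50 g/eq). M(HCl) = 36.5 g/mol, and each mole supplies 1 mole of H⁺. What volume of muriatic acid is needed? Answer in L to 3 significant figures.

126 L

Alkalinity to neutralize: (172 − 90) = 82 mg/L as CaCO₃ × 734,000 L = 60,190 g as CaCO₃.
Equivalents of H⁺ required: 60,190 ÷ 50 g/eq = 1204 eq = 1204 mol HCl.
Mass of HCl: 1204 × 36.5 = 43,940 g.
Mass of 30.7% solution: 43,940 / 0.307 = 143,100 g.
Volume: 143,100 g ÷ 1.14 g/mL = 125,500 mL.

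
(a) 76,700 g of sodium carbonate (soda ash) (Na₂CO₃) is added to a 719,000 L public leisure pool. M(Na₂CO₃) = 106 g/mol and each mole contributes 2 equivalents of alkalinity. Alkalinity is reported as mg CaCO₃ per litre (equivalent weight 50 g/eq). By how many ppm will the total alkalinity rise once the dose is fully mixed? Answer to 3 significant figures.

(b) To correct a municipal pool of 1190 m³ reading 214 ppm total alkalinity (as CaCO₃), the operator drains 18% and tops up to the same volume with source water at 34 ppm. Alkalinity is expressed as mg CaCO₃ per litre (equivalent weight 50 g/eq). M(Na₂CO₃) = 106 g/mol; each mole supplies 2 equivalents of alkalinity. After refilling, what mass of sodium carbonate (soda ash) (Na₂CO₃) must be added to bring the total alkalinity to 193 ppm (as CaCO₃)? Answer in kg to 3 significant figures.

(a) 101 ppm; (b) 14.4 kg

(a) Moles of Na₂CO₃: 76,700 g ÷ 106 g/mol = 723.6 mol → 1447 eq of alkalinity.
(a) As CaCO₃: 1447 eq × 50 g/eq = 72,360 g.
(a) Rise: 72,360 g / 719,000 L × 1000 = 100.6 mg/L.

(b) Volume: 1190 m³ = 1,190,000 L.
(b) After draining 18% and refilling: 214 × 0.82 + 34 × 0.18 = 181.6 ppm.
(b) Deficit to target: 193 − 181.6 = 11.4 mg/L.
(b) As CaCO₃: 11.4 mg/L × 1,190,000 L = 13,570 g; ÷ 50 g/eq ÷ 2 = 135.7 mol Na₂CO₃.
(b) Mass: 135.7 × 106 = 14,380 g.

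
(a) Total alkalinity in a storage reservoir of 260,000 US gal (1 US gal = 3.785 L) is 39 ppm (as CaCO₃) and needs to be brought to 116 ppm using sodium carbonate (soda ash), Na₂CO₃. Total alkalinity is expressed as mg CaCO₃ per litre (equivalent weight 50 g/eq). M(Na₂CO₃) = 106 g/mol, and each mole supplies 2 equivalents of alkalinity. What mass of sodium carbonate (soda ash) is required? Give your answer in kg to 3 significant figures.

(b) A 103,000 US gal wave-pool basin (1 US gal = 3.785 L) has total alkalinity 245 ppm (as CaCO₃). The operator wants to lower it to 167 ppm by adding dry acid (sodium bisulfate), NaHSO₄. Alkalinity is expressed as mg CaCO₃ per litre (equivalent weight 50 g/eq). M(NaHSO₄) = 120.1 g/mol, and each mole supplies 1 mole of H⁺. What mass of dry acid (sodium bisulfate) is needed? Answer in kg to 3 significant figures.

(a) 80.3 kg; (b) 73.0 kg

(a) Volume: 260,000 US gal × 3.785 L/gal = 984,100 L.
(a) Alkalinity to add: (116 − 39) = 77 mg/L as CaCO₃ × 984,100 L = 75,780 g as CaCO₃.
(a) Equivalents: 75,780 g ÷ 50 g/eq = 1516 eq.
(a) Each mole of Na₂CO₃ supplies 2 eq, so 1516 / 2 = 757.8 mol.
(a) Mass: 757.8 mol × 106 g/mol = 80,320 g.

(b) Volume: 103,000 US gal × 3.785 L/gal = 389,855 L.
(b) Alkalinity to neutralize: (245 − 167) = 78 mg/L as CaCO₃ × 389,855 L = 30,410 g as CaCO₃.
(b) Equivalents of H⁺ required: 30,410 ÷ 50 g/eq = 608.2 eq = 608.2 mol NaHSO₄.
(b) Mass of NaHSO₄: 608.2 × 120.1 = 73,040 g.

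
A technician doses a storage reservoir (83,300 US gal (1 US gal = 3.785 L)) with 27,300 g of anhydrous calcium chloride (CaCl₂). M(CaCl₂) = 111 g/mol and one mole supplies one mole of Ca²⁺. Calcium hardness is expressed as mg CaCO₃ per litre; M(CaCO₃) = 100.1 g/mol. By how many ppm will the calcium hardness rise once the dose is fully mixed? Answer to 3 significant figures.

78.1 ppm

Volume: 83,300 US gal × 3.785 L/gal = 315,290 L.
Moles of Ca²⁺: 27,300 g ÷ 111 g/mol = 245.9 mol.
As CaCO₃: 245.9 mol × 100.1 g/mol = 24,620 g.
Rise: 24,620 g / 315,290 L × 1000 = 78.08 mg/L.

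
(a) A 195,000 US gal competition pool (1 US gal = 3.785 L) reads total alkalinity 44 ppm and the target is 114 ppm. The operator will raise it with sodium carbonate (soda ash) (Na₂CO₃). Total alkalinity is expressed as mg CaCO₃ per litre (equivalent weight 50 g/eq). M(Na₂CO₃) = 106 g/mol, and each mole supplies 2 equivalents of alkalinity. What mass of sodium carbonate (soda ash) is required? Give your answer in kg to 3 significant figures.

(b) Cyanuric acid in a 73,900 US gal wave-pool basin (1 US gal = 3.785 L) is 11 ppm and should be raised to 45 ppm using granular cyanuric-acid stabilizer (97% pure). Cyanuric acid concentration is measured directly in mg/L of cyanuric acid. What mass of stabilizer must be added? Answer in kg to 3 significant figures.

(a) Volume: 195,000 US gal × 3.785 L/gal = 738,075 L.
(a) Alkalinity to add: (114 − 44) = 70 mg/L as CaCO₃ × 738,075 L = 51,670 g as CaCO₃.
(a) Equivalents: 51,670 g ÷ 50 g/eq = 1033 eq.
(a) Each mole of Na₂CO₃ supplies 2 eq, so 1033 / 2 = 516.7 mol.
(a) Mass: 516.7 mol × 106 g/mol = 54,770 g.

(b) Volume: 73,900 US gal × 3.785 L/gal = 279,712 L.
(b) CYA to add: (45 − 11) = 34 mg/L × 279,712 L = 9510 g cyanuric acid.
(b) At 97% purity: 9510 / 0.97 = 9804 g product.

(a) 54.8 kg; (b) 9.80 kg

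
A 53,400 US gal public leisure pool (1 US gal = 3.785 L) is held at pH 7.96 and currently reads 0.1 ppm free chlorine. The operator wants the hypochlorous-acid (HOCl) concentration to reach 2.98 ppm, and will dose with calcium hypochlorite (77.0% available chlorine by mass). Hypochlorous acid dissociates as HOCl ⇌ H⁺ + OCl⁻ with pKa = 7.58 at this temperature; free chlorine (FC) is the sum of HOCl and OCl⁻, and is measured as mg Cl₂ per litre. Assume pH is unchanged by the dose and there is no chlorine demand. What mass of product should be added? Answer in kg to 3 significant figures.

Volume: 53,400 US gal × 3.785 L/gal = 202,119 L.
[OCl⁻]/[HOCl] = 10^(pH − pKa) = 10^(7.96 − 7.58) = 2.399; fraction as HOCl = 1/(1 + 2.399) = 0.2942.
Free chlorine required for 2.98 ppm HOCl: 2.98 / 0.2942 = 10.13 ppm.
FC to add: 10.13 − 0.1 = 10.03 mg/L as Cl₂.
Cl₂ equivalent: 10.03 mg/L × 202,119 L = 2027 g.
Product at 77.0% available Cl: 2027 / 0.77 = 2632 g.

2.63 kg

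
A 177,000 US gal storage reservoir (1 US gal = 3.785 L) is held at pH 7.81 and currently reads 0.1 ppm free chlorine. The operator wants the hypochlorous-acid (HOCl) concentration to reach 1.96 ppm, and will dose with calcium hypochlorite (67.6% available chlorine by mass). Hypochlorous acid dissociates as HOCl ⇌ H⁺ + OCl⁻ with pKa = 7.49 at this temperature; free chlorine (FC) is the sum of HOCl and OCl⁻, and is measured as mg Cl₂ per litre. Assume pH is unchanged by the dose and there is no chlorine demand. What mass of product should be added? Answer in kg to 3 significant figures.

5.90 kg

Volume: 177,000 US gal × 3.785 L/gal = 669,945 L.
[OCl⁻]/[HOCl] = 10^(pH − pKa) = 10^(7.81 − 7.49) = 2.089; fraction as HOCl = 1/(1 + 2.089) = 0.3237.
Free chlorine required for 1.96 ppm HOCl: 1.96 / 0.3237 = 6.055 ppm.
FC to add: 6.055 − 0.1 = 5.955 mg/L as Cl₂.
Cl₂ equivalent: 5.955 mg/L × 669,945 L = 3990 g.
Product at 67.6% available Cl: 3990 / 0.676 = 5902 g.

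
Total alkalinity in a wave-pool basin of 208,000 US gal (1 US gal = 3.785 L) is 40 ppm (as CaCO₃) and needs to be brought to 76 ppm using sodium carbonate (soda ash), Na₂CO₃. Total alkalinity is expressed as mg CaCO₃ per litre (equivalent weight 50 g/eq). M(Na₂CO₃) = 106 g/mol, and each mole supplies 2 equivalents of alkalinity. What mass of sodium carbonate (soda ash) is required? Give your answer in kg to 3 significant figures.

Volume: 208,000 US gal × 3.785 L/gal = 787,280 L.
Alkalinity to add: (76 − 40) = 36 mg/L as CaCO₃ × 787,280 L = 28,340 g as CaCO₃.
Equivalents: 28,340 g ÷ 50 g/eq = 566.8 eq.
Each mole of Na₂CO₃ supplies 2 eq, so 566.8 / 2 = 283.4 mol.
Mass: 283.4 mol × 106 g/mol = 30,040 g.

30.0 kg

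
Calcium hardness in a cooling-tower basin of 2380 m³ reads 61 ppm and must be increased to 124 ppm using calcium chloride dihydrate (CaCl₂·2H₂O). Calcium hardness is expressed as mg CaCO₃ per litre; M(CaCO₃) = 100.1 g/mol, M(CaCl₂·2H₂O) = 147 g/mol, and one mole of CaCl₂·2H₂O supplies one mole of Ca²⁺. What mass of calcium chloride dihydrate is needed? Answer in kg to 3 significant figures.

220 kg

Volume: 2380 m³ = 2,380,000 L.
Hardness to add: (124 − 61) = 63 mg/L as CaCO₃ × 2,380,000 L = 149,900 g as CaCO₃.
Moles of Ca²⁺ (1 mol Ca²⁺ ≡ 1 mol CaCO₃): 149,900 / 100.1 g/mol = 1498 mol.
Mass of CaCl₂·2H₂O: 1498 × 147 = 220,200 g.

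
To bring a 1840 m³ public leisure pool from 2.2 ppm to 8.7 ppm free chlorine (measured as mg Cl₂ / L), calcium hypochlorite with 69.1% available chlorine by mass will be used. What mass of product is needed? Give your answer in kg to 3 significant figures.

17.3 kg

Volume: 1840 m³ = 1,840,000 L.
Chlorine deficit: 8.7 − 2.2 = 6.5 ppm = 6.5 mg/L as Cl₂.
Cl₂ equivalent needed: 6.5 mg/L × 1,840,000 L = 11,960,000 mg = 11,960 g.
Product at 69.1% available chlorine: 11,960 / 0.691 = 17,310 g.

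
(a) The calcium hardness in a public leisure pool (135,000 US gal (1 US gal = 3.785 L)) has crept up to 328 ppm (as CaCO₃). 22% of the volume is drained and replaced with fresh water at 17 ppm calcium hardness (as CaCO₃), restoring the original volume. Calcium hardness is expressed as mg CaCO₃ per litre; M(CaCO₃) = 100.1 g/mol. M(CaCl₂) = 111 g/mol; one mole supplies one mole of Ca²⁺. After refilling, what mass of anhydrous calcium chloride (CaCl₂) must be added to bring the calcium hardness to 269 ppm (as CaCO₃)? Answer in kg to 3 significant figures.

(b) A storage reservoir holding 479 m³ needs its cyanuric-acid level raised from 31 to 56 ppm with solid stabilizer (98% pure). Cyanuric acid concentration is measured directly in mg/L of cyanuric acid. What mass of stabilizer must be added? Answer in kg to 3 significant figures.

(a) 5.34 kg; (b) 12.2 kg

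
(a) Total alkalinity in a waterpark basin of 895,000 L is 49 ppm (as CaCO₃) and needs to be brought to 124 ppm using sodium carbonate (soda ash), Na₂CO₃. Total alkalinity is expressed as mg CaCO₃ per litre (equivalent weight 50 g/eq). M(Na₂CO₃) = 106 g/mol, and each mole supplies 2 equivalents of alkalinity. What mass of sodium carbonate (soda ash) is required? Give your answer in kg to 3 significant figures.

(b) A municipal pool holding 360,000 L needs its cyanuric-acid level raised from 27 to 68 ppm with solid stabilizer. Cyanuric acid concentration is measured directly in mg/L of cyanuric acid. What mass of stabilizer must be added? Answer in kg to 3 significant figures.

(a) 71.2 kg; (b) 14.8 kg

(a) Alkalinity to add: (124 − 49) = 75 mg/L as CaCO₃ × 895,000 L = 67,120 g as CaCO₃.
(a) Equivalents: 67,120 g ÷ 50 g/eq = 1342 eq.
(a) Each mole of Na₂CO₃ supplies 2 eq, so 1342 / 2 = 671.2 mol.
(a) Mass: 671.2 mol × 106 g/mol = 71,150 g.

(b) CYA to add: (68 − 27) = 41 mg/L × 360,000 L = 14,760 g cyanuric acid.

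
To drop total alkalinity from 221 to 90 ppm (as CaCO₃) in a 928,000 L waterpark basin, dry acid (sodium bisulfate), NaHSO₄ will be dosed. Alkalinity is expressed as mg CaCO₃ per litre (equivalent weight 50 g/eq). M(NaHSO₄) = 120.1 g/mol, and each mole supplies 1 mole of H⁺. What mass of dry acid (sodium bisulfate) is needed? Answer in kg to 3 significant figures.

Alkalinity to neutralize: (221 − 90) = 131 mg/L as CaCO₃ × 928,000 L = 121,600 g as CaCO₃.
Equivalents of H⁺ required: 121,600 ÷ 50 g/eq = 2431 eq = 2431 mol NaHSO₄.
Mass of NaHSO₄: 2431 × 120.1 = 292,000 g.

292 kg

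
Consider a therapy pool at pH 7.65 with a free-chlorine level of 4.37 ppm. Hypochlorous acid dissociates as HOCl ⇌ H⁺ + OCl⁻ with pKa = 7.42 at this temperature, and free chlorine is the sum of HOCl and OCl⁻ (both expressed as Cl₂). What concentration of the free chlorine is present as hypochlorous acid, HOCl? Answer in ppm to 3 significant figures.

1.62 ppm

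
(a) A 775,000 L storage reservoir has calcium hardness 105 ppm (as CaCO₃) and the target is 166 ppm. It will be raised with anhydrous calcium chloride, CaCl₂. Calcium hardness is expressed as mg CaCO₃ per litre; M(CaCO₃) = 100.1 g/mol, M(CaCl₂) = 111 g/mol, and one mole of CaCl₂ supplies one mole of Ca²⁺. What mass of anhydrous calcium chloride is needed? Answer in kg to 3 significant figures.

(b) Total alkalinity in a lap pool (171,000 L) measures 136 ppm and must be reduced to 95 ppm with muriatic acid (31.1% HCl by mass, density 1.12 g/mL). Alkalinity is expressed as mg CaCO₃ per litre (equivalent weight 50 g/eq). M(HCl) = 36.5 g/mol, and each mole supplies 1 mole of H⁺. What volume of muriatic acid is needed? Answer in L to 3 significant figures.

(a) 52.4 kg; (b) 14.7 L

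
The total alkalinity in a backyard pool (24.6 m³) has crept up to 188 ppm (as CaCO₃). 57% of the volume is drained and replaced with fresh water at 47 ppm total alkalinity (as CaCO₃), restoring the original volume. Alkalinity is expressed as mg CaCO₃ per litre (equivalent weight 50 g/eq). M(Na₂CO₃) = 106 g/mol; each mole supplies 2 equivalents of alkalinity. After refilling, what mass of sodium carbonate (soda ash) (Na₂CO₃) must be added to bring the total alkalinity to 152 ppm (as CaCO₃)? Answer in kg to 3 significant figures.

Volume: 24.6 m³ = 24,600 L.
After draining 57% and refilling: 188 × 0.43 + 47 × 0.57 = 107.63 ppm.
Deficit to target: 152 − 107.63 = 44.37 mg/L.
As CaCO₃: 44.37 mg/L × 24,600 L = 1092 g; ÷ 50 g/eq ÷ 2 = 10.92 mol Na₂CO₃.
Mass: 10.92 × 106 = 1157 g.

1.16 kg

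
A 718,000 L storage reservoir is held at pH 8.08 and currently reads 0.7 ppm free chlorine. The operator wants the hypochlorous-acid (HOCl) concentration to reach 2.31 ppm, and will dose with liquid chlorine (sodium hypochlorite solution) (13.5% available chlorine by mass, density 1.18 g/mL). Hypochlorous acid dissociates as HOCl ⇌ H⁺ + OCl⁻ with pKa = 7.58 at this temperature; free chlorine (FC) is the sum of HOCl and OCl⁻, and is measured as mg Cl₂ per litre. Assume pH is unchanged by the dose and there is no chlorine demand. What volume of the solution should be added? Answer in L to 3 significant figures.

40.2 L

[OCl⁻]/[HOCl] = 10^(pH − pKa) = 10^(8.08 − 7.58) = 3.162; fraction as HOCl = 1/(1 + 3.162) = 0.2403.
Free chlorine required for 2.31 ppm HOCl: 2.31 / 0.2403 = 9.615 ppm.
FC to add: 9.615 − 0.7 = 8.915 mg/L as Cl₂.
Cl₂ equivalent: 8.915 mg/L × 718,000 L = 6401 g.
Product at 13.5% available Cl: 6401 / 0.135 = 47,410 g.
Volume: 47,410 g ÷ 1.18 g/mL = 40,180 mL.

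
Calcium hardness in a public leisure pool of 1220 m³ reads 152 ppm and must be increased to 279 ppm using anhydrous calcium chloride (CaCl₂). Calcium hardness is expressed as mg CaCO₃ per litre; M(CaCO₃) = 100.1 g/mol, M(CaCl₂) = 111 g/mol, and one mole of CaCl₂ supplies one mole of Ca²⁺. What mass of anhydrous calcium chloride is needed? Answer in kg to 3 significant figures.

Volume: 1220 m³ = 1,220,000 L.
Hardness to add: (279 − 152) = 127 mg/L as CaCO₃ × 1,220,000 L = 154,900 g as CaCO₃.
Moles of Ca²⁺ (1 mol Ca²⁺ ≡ 1 mol CaCO₃): 154,900 / 100.1 g/mol = 1548 mol.
Mass of CaCl₂: 1548 × 111 = 171,800 g.

172 kg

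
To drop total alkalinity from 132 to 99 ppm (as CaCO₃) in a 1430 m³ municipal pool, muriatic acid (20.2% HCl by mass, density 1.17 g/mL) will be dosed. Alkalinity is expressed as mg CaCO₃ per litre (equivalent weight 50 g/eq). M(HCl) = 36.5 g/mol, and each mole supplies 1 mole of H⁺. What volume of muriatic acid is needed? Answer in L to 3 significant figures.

146 L

Volume: 1430 m³ = 1,430,000 L.
Alkalinity to neutralize: (132 − 99) = 33 mg/L as CaCO₃ × 1,430,000 L = 47,190 g as CaCO₃.
Equivalents of H⁺ required: 47,190 ÷ 50 g/eq = 943.8 eq = 943.8 mol HCl.
Mass of HCl: 943.8 × 36.5 = 34,450 g.
Mass of 20.2% solution: 34,450 / 0.202 = 170,500 g.
Volume: 170,500 g ÷ 1.17 g/mL = 145,800 mL.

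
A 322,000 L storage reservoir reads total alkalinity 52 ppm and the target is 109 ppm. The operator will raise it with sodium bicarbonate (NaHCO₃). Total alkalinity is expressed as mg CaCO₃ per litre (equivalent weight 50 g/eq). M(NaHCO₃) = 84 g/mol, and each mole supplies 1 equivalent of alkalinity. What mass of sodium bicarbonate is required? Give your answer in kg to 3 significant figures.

Alkalinity to add: (109 − 52) = 57 mg/L as CaCO₃ × 322,000 L = 18,350 g as CaCO₃.
Equivalents: 18,350 g ÷ 50 g/eq = 367.1 eq.
NaHCO₃ supplies 1 eq per mole → 367.1 mol.
Mass: 367.1 mol × 84 g/mol = 30,830 g.

30.8 kg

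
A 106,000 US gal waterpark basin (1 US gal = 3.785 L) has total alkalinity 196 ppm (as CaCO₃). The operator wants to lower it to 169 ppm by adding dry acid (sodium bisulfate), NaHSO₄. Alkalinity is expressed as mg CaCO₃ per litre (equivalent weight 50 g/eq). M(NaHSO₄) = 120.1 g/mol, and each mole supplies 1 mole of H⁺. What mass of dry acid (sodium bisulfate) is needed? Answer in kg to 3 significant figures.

Volume: 106,000 US gal × 3.785 L/gal = 401,210 L.
Alkalinity to neutralize: (196 − 169) = 27 mg/L as CaCO₃ × 401,210 L = 10,830 g as CaCO₃.
Equivalents of H⁺ required: 10,830 ÷ 50 g/eq = 216.7 eq = 216.7 mol NaHSO₄.
Mass of NaHSO₄: 216.7 × 120.1 = 26,020 g.

26.0 kg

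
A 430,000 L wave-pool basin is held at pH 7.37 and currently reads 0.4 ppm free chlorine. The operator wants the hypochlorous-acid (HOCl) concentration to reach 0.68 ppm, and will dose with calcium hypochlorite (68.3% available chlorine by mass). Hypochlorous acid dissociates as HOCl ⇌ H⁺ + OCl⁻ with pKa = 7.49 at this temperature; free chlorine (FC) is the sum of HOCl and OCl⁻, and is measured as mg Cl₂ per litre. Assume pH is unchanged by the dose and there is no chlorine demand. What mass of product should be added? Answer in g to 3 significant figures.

[OCl⁻]/[HOCl] = 10^(pH − pKa) = 10^(7.37 − 7.49) = 0.7586; fraction as HOCl = 1/(1 + 0.7586) = 0.5686.
Free chlorine required for 0.68 ppm HOCl: 0.68 / 0.5686 = 1.196 ppm.
FC to add: 1.196 − 0.4 = 0.7958 mg/L as Cl₂.
Cl₂ equivalent: 0.7958 mg/L × 430,000 L = 342.2 g.
Product at 68.3% available Cl: 342.2 / 0.683 = 501 g.

501 g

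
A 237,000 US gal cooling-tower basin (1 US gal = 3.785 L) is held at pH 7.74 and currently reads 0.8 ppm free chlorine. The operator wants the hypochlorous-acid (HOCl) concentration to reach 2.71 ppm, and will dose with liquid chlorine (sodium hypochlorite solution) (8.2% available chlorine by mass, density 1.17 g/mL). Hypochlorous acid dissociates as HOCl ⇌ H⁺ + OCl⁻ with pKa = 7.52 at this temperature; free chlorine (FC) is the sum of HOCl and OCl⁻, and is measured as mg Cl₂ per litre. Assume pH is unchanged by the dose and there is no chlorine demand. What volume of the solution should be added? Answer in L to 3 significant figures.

59.9 L

Volume: 237,000 US gal × 3.785 L/gal = 897,045 L.
[OCl⁻]/[HOCl] = 10^(pH − pKa) = 10^(7.74 − 7.52) = 1.66; fraction as HOCl = 1/(1 + 1.66) = 0.376.
Free chlorine required for 2.71 ppm HOCl: 2.71 / 0.376 = 7.207 ppm.
FC to add: 7.207 − 0.8 = 6.407 mg/L as Cl₂.
Cl₂ equivalent: 6.407 mg/L × 897,045 L = 5748 g.
Product at 8.2% available Cl: 5748 / 0.082 = 70,100 g.
Volume: 70,100 g ÷ 1.17 g/mL = 59,910 mL.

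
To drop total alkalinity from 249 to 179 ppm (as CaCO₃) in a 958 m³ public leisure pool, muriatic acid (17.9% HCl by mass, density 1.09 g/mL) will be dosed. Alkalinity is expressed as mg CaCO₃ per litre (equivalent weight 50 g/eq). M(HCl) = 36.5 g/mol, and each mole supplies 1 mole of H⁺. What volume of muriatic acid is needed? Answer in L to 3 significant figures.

Volume: 958 m³ = 958,000 L.
Alkalinity to neutralize: (249 − 179) = 70 mg/L as CaCO₃ × 958,000 L = 67,060 g as CaCO₃.
Equivalents of H⁺ required: 67,060 ÷ 50 g/eq = 1341 eq = 1341 mol HCl.
Mass of HCl: 1341 × 36.5 = 48,950 g.
Mass of 17.9% solution: 48,950 / 0.179 = 273,500 g.
Volume: 273,500 g ÷ 1.09 g/mL = 250,900 mL.

251 L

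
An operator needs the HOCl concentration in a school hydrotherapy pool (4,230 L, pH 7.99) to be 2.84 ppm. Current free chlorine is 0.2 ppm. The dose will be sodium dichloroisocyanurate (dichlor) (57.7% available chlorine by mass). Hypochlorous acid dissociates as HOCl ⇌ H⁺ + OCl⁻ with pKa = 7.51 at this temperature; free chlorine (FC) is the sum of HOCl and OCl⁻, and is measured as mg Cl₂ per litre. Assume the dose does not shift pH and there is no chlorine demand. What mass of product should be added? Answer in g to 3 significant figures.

82.2 g

[OCl⁻]/[HOCl] = 10^(pH − pKa) = 10^(7.99 − 7.51) = 3.02; fraction as HOCl = 1/(1 + 3.02) = 0.2488.
Free chlorine required for 2.84 ppm HOCl: 2.84 / 0.2488 = 11.42 ppm.
FC to add: 11.42 − 0.2 = 11.22 mg/L as Cl₂.
Cl₂ equivalent: 11.22 mg/L × 4,230 L = 47.45 g.
Product at 57.7% available Cl: 47.45 / 0.577 = 82.23 g.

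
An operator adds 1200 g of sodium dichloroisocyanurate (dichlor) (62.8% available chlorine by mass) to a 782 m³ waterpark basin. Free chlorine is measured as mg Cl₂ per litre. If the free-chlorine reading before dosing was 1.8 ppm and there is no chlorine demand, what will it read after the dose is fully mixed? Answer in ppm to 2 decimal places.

2.76 ppm

Volume: 782 m³ = 782,000 L.
Available chlorine delivered: 1200 g × 0.628 = 753.6 g as Cl₂.
Concentration rise: 753.6 g / 782,000 L = 0.9637 mg/L = 0.96 ppm.
Final FC: 1.8 + 0.96 = 2.76 ppm.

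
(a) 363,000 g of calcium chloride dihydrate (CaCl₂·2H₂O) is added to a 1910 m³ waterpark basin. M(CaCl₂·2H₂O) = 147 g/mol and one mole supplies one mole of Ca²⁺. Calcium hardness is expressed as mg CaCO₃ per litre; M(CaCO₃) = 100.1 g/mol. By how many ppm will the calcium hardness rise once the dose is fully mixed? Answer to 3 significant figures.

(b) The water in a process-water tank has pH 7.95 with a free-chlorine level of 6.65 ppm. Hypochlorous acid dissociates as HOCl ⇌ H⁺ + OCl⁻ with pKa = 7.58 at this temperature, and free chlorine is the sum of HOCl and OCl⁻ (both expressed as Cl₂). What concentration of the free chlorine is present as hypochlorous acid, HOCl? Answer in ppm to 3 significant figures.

(a) Volume: 1910 m³ = 1,910,000 L.
(a) Moles of Ca²⁺: 363,000 g ÷ 147 g/mol = 2469 mol.
(a) As CaCO₃: 2469 mol × 100.1 g/mol = 247,200 g.
(a) Rise: 247,200 g / 1,910,000 L × 1000 = 129.4 mg/L.

(b) [OCl⁻]/[HOCl] = 10^(pH − pKa) = 10^(7.95 − 7.58) = 10^0.37 = 2.344.
(b) Fraction as HOCl = 1 / (1 + 2.344) = 0.299.
(b) HOCl = 0.299 × 6.65 ppm = 1.989 ppm.

(a) 129 ppm; (b) 1.99 ppm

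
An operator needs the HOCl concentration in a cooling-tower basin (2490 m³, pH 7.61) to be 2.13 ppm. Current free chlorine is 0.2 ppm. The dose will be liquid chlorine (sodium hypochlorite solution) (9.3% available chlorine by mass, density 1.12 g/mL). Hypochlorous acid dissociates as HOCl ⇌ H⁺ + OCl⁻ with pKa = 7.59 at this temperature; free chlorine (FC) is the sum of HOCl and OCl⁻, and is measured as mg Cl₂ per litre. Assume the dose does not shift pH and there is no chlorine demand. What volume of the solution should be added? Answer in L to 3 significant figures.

99.5 L

Volume: 2490 m³ = 2,490,000 L.
[OCl⁻]/[HOCl] = 10^(pH − pKa) = 10^(7.61 − 7.59) = 1.047; fraction as HOCl = 1/(1 + 1.047) = 0.4885.
Free chlorine required for 2.13 ppm HOCl: 2.13 / 0.4885 = 4.36 ppm.
FC to add: 4.36 − 0.2 = 4.16 mg/L as Cl₂.
Cl₂ equivalent: 4.16 mg/L × 2,490,000 L = 10,360 g.
Product at 9.3% available Cl: 10,360 / 0.093 = 111,400 g.
Volume: 111,400 g ÷ 1.12 g/mL = 99,460 mL.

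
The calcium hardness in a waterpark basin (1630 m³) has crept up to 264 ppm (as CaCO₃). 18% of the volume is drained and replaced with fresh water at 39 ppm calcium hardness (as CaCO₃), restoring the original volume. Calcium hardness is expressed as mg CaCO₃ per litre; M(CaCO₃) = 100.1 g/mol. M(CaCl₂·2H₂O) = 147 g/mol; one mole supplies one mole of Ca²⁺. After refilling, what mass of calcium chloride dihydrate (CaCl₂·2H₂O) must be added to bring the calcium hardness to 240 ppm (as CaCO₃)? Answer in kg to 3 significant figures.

39.5 kg

Volume: 1630 m³ = 1,630,000 L.
After draining 18% and refilling: 264 × 0.82 + 39 × 0.18 = 223.5 ppm.
Deficit to target: 240 − 223.5 = 16.5 mg/L.
As CaCO₃: 16.5 mg/L × 1,630,000 L = 26,890 g; ÷ 100.1 = 268.7 mol Ca²⁺.
Mass: 268.7 × 147 = 39,500 g.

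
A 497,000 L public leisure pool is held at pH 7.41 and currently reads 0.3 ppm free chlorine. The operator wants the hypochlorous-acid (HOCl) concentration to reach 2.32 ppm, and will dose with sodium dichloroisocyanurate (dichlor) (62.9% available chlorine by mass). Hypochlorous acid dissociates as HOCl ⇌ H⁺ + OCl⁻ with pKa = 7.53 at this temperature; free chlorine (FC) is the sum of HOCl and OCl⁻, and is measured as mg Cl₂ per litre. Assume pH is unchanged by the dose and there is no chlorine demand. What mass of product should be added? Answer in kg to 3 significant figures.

[OCl⁻]/[HOCl] = 10^(pH − pKa) = 10^(7.41 − 7.53) = 0.7586; fraction as HOCl = 1/(1 + 0.7586) = 0.5686.
Free chlorine required for 2.32 ppm HOCl: 2.32 / 0.5686 = 4.08 ppm.
FC to add: 4.08 − 0.3 = 3.78 mg/L as Cl₂.
Cl₂ equivalent: 3.78 mg/L × 497,000 L = 1879 g.
Product at 62.9% available Cl: 1879 / 0.629 = 2987 g.

2.99 kg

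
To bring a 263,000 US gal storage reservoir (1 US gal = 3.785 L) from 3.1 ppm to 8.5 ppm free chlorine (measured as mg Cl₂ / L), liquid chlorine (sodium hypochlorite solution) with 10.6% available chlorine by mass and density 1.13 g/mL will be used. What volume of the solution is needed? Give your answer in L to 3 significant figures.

Volume: 263,000 US gal × 3.785 L/gal = 995,455 L.
Chlorine deficit: 8.5 − 3.1 = 5.4 ppm = 5.4 mg/L as Cl₂.
Cl₂ equivalent needed: 5.4 mg/L × 995,455 L = 5,375,000 mg = 5375 g.
Product at 10.6% available chlorine: 5375 / 0.106 = 50,710 g.
Volume at density 1.13 g/mL: 50,710 g ÷ 1.13 g/mL = 44,880 mL.

44.9 L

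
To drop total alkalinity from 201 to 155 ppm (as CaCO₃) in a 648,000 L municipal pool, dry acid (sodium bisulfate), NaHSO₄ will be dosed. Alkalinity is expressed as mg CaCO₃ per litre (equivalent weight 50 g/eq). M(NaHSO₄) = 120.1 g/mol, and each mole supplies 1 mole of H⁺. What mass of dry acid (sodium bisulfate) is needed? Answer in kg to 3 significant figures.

71.6 kg

Alkalinity to neutralize: (201 − 155) = 46 mg/L as CaCO₃ × 648,000 L = 29,810 g as CaCO₃.
Equivalents of H⁺ required: 29,810 ÷ 50 g/eq = 596.2 eq = 596.2 mol NaHSO₄.
Mass of NaHSO₄: 596.2 × 120.1 = 71,600 g.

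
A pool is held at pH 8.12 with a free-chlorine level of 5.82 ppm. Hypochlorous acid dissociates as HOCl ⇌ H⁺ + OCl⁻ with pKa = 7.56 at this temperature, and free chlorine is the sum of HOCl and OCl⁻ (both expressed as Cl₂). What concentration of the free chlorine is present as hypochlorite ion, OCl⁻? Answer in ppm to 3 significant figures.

4.56 ppm

[OCl⁻]/[HOCl] = 10^(pH − pKa) = 10^(8.12 − 7.56) = 10^0.56 = 3.631.
Fraction as HOCl = 1 / (1 + 3.631) = 0.2159.
OCl⁻ = (1 − 0.2159) × 5.82 ppm = 4.563 ppm.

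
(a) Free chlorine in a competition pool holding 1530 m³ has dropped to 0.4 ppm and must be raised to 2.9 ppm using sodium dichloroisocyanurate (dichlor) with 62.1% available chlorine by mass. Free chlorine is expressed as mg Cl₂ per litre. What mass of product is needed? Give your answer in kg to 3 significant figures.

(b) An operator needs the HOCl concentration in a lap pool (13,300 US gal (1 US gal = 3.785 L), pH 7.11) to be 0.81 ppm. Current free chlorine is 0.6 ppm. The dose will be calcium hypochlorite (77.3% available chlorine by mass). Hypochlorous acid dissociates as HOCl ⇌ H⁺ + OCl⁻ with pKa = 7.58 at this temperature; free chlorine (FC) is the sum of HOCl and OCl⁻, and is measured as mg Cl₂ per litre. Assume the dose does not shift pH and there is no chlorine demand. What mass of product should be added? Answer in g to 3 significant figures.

(a) Volume: 1530 m³ = 1,530,000 L.
(a) Chlorine deficit: 2.9 − 0.4 = 2.5 ppm = 2.5 mg/L as Cl₂.
(a) Cl₂ equivalent needed: 2.5 mg/L × 1,530,000 L = 3,825,000 mg = 3825 g.
(a) Product at 62.1% available chlorine: 3825 / 0.621 = 6159 g.

(b) Volume: 13,300 US gal × 3.785 L/gal = 50,340 L.
(b) [OCl⁻]/[HOCl] = 10^(pH − pKa) = 10^(7.11 − 7.58) = 0.3388; fraction as HOCl = 1/(1 + 0.3388) = 0.7469.
(b) Free chlorine required for 0.81 ppm HOCl: 0.81 / 0.7469 = 1.084 ppm.
(b) FC to add: 1.084 − 0.6 = 0.4845 mg/L as Cl₂.
(b) Cl₂ equivalent: 0.4845 mg/L × 50,340 L = 24.39 g.
(b) Product at 77.3% available Cl: 24.39 / 0.773 = 31.55 g.

(a) 6.16 kg; (b) 31.5 g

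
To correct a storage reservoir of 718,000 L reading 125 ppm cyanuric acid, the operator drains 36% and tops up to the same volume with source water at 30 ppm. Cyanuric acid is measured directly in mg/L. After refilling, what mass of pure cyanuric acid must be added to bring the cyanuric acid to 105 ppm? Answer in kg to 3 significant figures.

After draining 36% and refilling: 125 × 0.64 + 30 × 0.36 = 90.8 ppm.
Deficit to target: 105 − 90.8 = 14.2 mg/L.
Mass: 14.2 mg/L × 718,000 L = 10,200 g cyanuric acid.

10.2 kg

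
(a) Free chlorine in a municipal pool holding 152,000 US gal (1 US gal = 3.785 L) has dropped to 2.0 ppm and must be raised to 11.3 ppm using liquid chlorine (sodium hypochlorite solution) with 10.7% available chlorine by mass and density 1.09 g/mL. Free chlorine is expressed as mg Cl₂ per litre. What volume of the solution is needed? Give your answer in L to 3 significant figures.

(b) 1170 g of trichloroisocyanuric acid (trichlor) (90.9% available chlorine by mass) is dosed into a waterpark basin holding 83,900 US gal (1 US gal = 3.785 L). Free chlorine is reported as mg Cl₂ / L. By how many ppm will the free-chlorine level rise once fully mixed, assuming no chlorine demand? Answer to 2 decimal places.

(a) 45.9 L; (b) 3.35 ppm

(a) Volume: 152,000 US gal × 3.785 L/gal = 575,320 L.
(a) Chlorine deficit: 11.3 − 2.0 = 9.3 ppm = 9.3 mg/L as Cl₂.
(a) Cl₂ equivalent needed: 9.3 mg/L × 575,320 L = 5,350,000 mg = 5350 g.
(a) Product at 10.7% available chlorine: 5350 / 0.107 = 50,000 g.
(a) Volume at density 1.09 g/mL: 50,000 g ÷ 1.09 g/mL = 45,880 mL.

(b) Volume: 83,900 US gal × 3.785 L/gal = 317,562 L.
(b) Available chlorine delivered: 1170 g × 0.909 = 1064 g as Cl₂.
(b) Concentration rise: 1064 g / 317,562 L = 3.349 mg/L = 3.35 ppm.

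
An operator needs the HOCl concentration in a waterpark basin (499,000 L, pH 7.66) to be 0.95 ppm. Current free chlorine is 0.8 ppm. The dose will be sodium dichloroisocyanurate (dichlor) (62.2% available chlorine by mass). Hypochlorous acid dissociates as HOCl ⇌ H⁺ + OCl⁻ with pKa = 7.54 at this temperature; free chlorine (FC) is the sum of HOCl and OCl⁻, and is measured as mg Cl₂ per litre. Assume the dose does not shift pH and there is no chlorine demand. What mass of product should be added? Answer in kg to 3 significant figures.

1.13 kg

[OCl⁻]/[HOCl] = 10^(pH − pKa) = 10^(7.66 − 7.54) = 1.318; fraction as HOCl = 1/(1 + 1.318) = 0.4314.
Free chlorine required for 0.95 ppm HOCl: 0.95 / 0.4314 = 2.202 ppm.
FC to add: 2.202 − 0.8 = 1.402 mg/L as Cl₂.
Cl₂ equivalent: 1.402 mg/L × 499,000 L = 699.8 g.
Product at 62.2% available Cl: 699.8 / 0.622 = 1125 g.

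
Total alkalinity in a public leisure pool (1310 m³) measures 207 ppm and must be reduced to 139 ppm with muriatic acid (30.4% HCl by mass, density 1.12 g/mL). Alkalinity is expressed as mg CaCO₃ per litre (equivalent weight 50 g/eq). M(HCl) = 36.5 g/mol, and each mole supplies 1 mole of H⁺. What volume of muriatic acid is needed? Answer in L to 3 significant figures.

Volume: 1310 m³ = 1,310,000 L.
Alkalinity to neutralize: (207 − 139) = 68 mg/L as CaCO₃ × 1,310,000 L = 89,080 g as CaCO₃.
Equivalents of H⁺ required: 89,080 ÷ 50 g/eq = 1782 eq = 1782 mol HCl.
Mass of HCl: 1782 × 36.5 = 65,030 g.
Mass of 30.4% solution: 65,030 / 0.304 = 213,900 g.
Volume: 213,900 g ÷ 1.12 g/mL = 191,000 mL.

191 L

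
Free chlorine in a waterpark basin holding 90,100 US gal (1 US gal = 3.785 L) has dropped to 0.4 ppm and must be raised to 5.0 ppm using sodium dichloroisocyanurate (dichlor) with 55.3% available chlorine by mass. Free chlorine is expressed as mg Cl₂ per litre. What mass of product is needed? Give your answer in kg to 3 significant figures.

Volume: 90,100 US gal × 3.785 L/gal = 341,028 L.
Chlorine deficit: 5.0 − 0.4 = 4.6 ppm = 4.6 mg/L as Cl₂.
Cl₂ equivalent needed: 4.6 mg/L × 341,028 L = 1,569,000 mg = 1569 g.
Product at 55.3% available chlorine: 1569 / 0.553 = 2837 g.

2.84 kg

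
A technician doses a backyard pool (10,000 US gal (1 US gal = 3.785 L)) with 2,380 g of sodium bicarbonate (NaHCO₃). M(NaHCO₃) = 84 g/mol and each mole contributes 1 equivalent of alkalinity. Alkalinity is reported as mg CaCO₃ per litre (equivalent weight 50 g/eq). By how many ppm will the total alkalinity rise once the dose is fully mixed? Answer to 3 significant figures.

Volume: 10,000 US gal × 3.785 L/gal = 37,850 L.
Moles of NaHCO₃: 2,380 g ÷ 84 g/mol = 28.33 mol → 28.33 eq of alkalinity.
As CaCO₃: 28.33 eq × 50 g/eq = 1417 g.
Rise: 1417 g / 37,850 L × 1000 = 37.43 mg/L.

37.4 ppm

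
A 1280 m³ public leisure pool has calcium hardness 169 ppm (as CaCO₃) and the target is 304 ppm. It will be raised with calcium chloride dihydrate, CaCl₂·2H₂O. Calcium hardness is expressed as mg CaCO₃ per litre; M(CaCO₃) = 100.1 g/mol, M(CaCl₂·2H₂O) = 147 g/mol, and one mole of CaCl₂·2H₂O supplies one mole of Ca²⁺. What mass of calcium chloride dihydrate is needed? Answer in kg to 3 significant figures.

254 kg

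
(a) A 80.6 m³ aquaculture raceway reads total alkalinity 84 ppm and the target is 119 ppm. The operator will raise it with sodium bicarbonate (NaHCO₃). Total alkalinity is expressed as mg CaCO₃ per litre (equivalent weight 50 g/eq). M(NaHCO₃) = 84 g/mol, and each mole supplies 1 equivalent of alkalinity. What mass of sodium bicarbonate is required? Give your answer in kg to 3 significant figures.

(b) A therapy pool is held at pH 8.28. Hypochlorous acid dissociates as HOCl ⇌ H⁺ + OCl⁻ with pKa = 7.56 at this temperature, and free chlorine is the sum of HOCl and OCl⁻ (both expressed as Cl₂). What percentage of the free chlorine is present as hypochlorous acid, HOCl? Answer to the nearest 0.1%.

(a) Volume: 80.6 m³ = 80,600 L.
(a) Alkalinity to add: (119 − 84) = 35 mg/L as CaCO₃ × 80,600 L = 2821 g as CaCO₃.
(a) Equivalents: 2821 g ÷ 50 g/eq = 56.42 eq.
(a) NaHCO₃ supplies 1 eq per mole → 56.42 mol.
(a) Mass: 56.42 mol × 84 g/mol = 4739 g.

(b) [OCl⁻]/[HOCl] = 10^(pH − pKa) = 10^(8.28 − 7.56) = 10^0.72 = 5.248.
(b) Fraction as HOCl = 1 / (1 + 5.248) = 0.16.

(a) 4.74 kg; (b) 16.0%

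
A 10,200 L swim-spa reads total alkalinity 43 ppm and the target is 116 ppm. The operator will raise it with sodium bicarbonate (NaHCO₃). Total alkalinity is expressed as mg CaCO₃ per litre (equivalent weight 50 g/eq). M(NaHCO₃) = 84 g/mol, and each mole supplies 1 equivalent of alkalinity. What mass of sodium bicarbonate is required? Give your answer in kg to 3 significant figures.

Alkalinity to add: (116 − 43) = 73 mg/L as CaCO₃ × 10,200 L = 744.6 g as CaCO₃.
Equivalents: 744.6 g ÷ 50 g/eq = 14.89 eq.
NaHCO₃ supplies 1 eq per mole → 14.89 mol.
Mass: 14.89 mol × 84 g/mol = 1251 g.

1.25 kg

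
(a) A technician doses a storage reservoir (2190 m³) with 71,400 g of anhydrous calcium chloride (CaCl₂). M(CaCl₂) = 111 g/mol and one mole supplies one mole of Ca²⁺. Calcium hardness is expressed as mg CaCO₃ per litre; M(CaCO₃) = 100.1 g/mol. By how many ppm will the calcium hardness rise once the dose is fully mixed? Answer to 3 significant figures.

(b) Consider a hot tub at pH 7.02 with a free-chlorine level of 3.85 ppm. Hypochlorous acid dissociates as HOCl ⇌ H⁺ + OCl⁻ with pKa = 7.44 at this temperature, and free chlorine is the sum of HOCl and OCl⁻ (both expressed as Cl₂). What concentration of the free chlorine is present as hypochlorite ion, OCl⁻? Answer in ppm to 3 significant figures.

(a) Volume: 2190 m³ = 2,190,000 L.
(a) Moles of Ca²⁺: 71,400 g ÷ 111 g/mol = 643.2 mol.
(a) As CaCO₃: 643.2 mol × 100.1 g/mol = 64,390 g.
(a) Rise: 64,390 g / 2,190,000 L × 1000 = 29.4 mg/L.

(b) [OCl⁻]/[HOCl] = 10^(pH − pKa) = 10^(7.02 − 7.44) = 10^-0.42 = 0.3802.
(b) Fraction as HOCl = 1 / (1 + 0.3802) = 0.7245.
(b) OCl⁻ = (1 − 0.7245) × 3.85 ppm = 1.061 ppm.

(a) 29.4 ppm; (b) 1.06 ppm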